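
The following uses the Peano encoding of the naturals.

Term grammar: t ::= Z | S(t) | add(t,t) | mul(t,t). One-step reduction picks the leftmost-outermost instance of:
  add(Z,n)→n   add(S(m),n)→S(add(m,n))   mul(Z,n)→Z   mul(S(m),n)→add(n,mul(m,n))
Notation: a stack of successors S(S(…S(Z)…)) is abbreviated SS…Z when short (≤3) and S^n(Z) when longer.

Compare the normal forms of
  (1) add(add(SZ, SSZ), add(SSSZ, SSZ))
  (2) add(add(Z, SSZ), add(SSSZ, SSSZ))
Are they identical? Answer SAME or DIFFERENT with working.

Answer: SAME — A ⇓ S^8(Z), B ⇓ S^8(Z)

Reduction:
Term A:
  start: add(add(SZ, SSZ), add(SSSZ, SSZ))
  step 1: add(S(add(Z, SSZ)), add(SSSZ, SSZ))
  step 2: S(add(add(Z, SSZ), add(SSSZ, SSZ)))
  step 3: S(add(SSZ, add(SSSZ, SSZ)))
  step 4: S(S(add(SZ, add(SSSZ, SSZ))))
  step 5: S(S(S(add(Z, add(SSSZ, SSZ)))))
  step 6: S(S(S(add(SSSZ, SSZ))))
  step 7: S(S(S(S(add(SSZ, SSZ)))))
  step 8: S(S(S(S(S(add(SZ, SSZ))))))
  step 9: S(S(S(S(S(S(add(Z, SSZ)))))))
  step 10: S^8(Z)

Term B:
  start: add(add(Z, SSZ), add(SSSZ, SSSZ))
  step 1: add(SSZ, add(SSSZ, SSSZ))
  step 2: S(add(SZ, add(SSSZ, SSSZ)))
  step 3: S(S(add(Z, add(SSSZ, SSSZ))))
  step 4: S(S(add(SSSZ, SSSZ)))
  step 5: S(S(S(add(SSZ, SSSZ))))
  step 6: S(S(S(S(add(SZ, SSSZ)))))
  step 7: S(S(S(S(S(add(Z, SSSZ))))))
  step 8: S^8(Z)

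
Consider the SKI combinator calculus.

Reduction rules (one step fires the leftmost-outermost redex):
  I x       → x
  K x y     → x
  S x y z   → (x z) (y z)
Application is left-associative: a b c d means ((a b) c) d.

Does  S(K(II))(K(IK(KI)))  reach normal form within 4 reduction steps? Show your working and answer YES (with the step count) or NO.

Answer: YES — reaches normal form S(KI)(K(K(KI))) in 2 ≤ 4 steps

Derivation:
  start: S(K(II))(K(IK(KI)))
  [1] S(KI)(K(IK(KI)))
  [2] S(KI)(K(K(KI)))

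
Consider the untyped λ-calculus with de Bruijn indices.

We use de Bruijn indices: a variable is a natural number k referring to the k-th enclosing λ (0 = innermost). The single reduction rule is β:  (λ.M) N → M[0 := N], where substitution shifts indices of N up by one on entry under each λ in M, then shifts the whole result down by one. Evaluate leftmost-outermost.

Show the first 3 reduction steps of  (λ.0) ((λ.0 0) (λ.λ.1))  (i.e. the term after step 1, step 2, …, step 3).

Answer: after 3 steps: λ.λ.λ.1

Working:
  start: (λ.0) ((λ.0 0) (λ.λ.1))
  step 1: (λ.0 0) (λ.λ.1)
  step 2: (λ.λ.1) (λ.λ.1)
  step 3: λ.λ.λ.1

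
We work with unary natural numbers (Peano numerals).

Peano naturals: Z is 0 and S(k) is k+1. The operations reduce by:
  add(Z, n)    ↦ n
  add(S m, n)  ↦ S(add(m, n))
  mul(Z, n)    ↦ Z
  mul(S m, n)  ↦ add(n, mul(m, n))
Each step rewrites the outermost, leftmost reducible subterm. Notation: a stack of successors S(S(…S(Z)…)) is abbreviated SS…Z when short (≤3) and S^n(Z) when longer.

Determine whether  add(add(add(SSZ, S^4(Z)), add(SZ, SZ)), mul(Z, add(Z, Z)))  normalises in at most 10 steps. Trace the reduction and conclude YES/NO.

  start: add(add(add(SSZ, S^4(Z)), add(SZ, SZ)), mul(Z, add(Z, Z)))
  [1] add(add(S(add(SZ, S^4(Z))), add(SZ, SZ)), mul(Z, add(Z, Z)))
  [2] add(S(add(add(SZ, S^4(Z)), add(SZ, SZ))), mul(Z, add(Z, Z)))
  [3] S(add(add(add(SZ, S^4(Z)), add(SZ, SZ)), mul(Z, add(Z, Z))))
  [4] S(add(add(S(add(Z, S^4(Z))), add(SZ, SZ)), mul(Z, add(Z, Z))))
  [5] S(add(S(add(add(Z, S^4(Z)), add(SZ, SZ))), mul(Z, add(Z, Z))))
  [6] S(S(add(add(add(Z, S^4(Z)), add(SZ, SZ)), mul(Z, add(Z, Z)))))
  [7] S(S(add(add(S^4(Z), add(SZ, SZ)), mul(Z, add(Z, Z)))))
  [8] S(S(add(S(add(SSSZ, add(SZ, SZ))), mul(Z, add(Z, Z)))))
  [9] S(S(S(add(add(SSSZ, add(SZ, SZ)), mul(Z, add(Z, Z))))))
  [10] S(S(S(add(S(add(SSZ, add(SZ, SZ))), mul(Z, add(Z, Z))))))

Answer: NO — after 10 steps the term is S(S(S(add(S(add(SSZ, add(SZ, SZ))), mul(Z, add(Z, Z)))))), not yet normal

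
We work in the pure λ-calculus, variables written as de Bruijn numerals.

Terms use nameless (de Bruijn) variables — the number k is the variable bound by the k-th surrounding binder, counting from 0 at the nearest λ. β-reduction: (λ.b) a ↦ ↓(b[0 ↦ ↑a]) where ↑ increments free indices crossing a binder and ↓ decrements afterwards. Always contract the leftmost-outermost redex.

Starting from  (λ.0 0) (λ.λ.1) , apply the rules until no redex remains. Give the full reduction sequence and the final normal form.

Answer: normal form = λ.λ.λ.1  (in 2 steps)

Working:
  start: (λ.0 0) (λ.λ.1)
  step 1: (λ.λ.1) (λ.λ.1)
  step 2: λ.λ.λ.1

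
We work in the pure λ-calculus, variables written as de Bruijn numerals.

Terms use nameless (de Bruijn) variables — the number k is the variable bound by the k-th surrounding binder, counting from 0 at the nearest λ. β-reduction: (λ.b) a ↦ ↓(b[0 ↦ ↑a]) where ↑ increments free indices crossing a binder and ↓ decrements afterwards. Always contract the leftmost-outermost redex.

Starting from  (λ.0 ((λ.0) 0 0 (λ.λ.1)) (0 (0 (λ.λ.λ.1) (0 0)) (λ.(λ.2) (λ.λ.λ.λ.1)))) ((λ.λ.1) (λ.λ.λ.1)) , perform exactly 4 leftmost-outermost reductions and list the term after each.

Answer: after 4 steps: λ.λ.1

Derivation:
  start: (λ.0 ((λ.0) 0 0 (λ.λ.1)) (0 (0 (λ.λ.λ.1) (0 0)) (λ.(λ.2) (λ.λ.λ.λ.1)))) ((λ.λ.1) (λ.λ.λ.1))
  →1  (λ.λ.1) (λ.λ.λ.1) ((λ.0) ((λ.λ.1) (λ.λ.λ.1)) ((λ.λ.1) (λ.λ.λ.1)) (λ.λ.1)) ((λ.λ.1) (λ.λ.λ.1) ((λ.λ.1) (λ.λ.λ.1) (λ.λ.λ.1) ((λ.λ.1) (λ.λ.λ.1) ((λ.λ.1) (λ.λ.λ.1)))) (λ.(λ.(λ.λ.1) (λ.λ.λ.1)) (λ.λ.λ.λ.1)))
  →2  (λ.λ.λ.λ.1) ((λ.0) ((λ.λ.1) (λ.λ.λ.1)) ((λ.λ.1) (λ.λ.λ.1)) (λ.λ.1)) ((λ.λ.1) (λ.λ.λ.1) ((λ.λ.1) (λ.λ.λ.1) (λ.λ.λ.1) ((λ.λ.1) (λ.λ.λ.1) ((λ.λ.1) (λ.λ.λ.1)))) (λ.(λ.(λ.λ.1) (λ.λ.λ.1)) (λ.λ.λ.λ.1)))
  →3  (λ.λ.λ.1) ((λ.λ.1) (λ.λ.λ.1) ((λ.λ.1) (λ.λ.λ.1) (λ.λ.λ.1) ((λ.λ.1) (λ.λ.λ.1) ((λ.λ.1) (λ.λ.λ.1)))) (λ.(λ.(λ.λ.1) (λ.λ.λ.1)) (λ.λ.λ.λ.1)))
  →4  λ.λ.1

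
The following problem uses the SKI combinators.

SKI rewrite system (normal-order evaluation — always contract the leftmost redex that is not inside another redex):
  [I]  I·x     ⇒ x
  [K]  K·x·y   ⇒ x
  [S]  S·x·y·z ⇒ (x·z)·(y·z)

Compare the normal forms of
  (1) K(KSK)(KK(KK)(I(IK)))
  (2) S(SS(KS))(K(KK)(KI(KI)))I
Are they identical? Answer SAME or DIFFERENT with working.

Answer: DIFFERENT — A ⇓ S, B ⇓ K(SK)

Working:
Term A:
  start: K(KSK)(KK(KK)(I(IK)))
  step 1: KSK
  step 2: S

Term B:
  start: S(SS(KS))(K(KK)(KI(KI)))I
  step 1: SS(KS)I(K(KK)(KI(KI))I)
  step 2: SI(KSI)(K(KK)(KI(KI))I)
  step 3: I(K(KK)(KI(KI))I)(KSI(K(KK)(KI(KI))I))
  step 4: K(KK)(KI(KI))I(KSI(K(KK)(KI(KI))I))
  step 5: KKI(KSI(K(KK)(KI(KI))I))
  step 6: K(KSI(K(KK)(KI(KI))I))
  step 7: K(S(K(KK)(KI(KI))I))
  step 8: K(S(KKI))
  step 9: K(SK)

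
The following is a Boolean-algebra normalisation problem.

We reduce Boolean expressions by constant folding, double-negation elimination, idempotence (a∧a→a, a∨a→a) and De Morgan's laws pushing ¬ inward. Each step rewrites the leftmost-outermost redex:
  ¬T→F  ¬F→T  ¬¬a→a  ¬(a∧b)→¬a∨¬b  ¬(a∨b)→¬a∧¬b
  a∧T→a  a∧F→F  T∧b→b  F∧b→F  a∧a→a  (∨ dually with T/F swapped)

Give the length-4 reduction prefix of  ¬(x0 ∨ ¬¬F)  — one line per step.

Answer: after 4 steps: ¬x0

Derivation:
  start: ¬(x0 ∨ ¬¬F)
  step 1: ¬x0 ∧ ¬¬¬F
  step 2: ¬x0 ∧ ¬F
  step 3: ¬x0 ∧ T
  step 4: ¬x0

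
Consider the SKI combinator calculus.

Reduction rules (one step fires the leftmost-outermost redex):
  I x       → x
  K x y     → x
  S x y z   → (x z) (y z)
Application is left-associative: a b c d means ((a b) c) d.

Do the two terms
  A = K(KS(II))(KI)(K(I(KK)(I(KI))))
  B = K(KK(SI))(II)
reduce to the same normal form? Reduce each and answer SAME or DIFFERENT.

Answer: DIFFERENT — A ⇓ S(KK), B ⇓ K

Working:
Term A:
  start: K(KS(II))(KI)(K(I(KK)(I(KI))))
  [1] KS(II)(K(I(KK)(I(KI))))
  [2] S(K(I(KK)(I(KI))))
  [3] S(K(KK(I(KI))))
  [4] S(KK)

Term B:
  start: K(KK(SI))(II)
  [1] KK(SI)
  [2] K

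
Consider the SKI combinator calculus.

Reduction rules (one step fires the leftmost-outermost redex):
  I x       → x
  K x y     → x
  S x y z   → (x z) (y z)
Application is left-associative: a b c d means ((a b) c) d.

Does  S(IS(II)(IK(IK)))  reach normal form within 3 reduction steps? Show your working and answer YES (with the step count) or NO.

  start: S(IS(II)(IK(IK)))
  step 1: S(S(II)(IK(IK)))
  step 2: S(SI(IK(IK)))
  step 3: S(SI(K(IK)))

Answer: NO — after 3 steps the term is S(SI(K(IK))), not yet normal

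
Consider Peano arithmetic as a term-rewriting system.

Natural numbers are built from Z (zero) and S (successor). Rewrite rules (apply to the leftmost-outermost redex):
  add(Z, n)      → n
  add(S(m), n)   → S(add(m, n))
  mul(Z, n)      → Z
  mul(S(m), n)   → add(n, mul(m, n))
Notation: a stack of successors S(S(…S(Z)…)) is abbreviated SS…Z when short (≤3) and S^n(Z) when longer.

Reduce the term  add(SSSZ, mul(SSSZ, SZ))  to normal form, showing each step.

Answer: normal form = S^6(Z)  (in 14 steps)

Derivation:
  start: add(SSSZ, mul(SSSZ, SZ))
  [1] S(add(SSZ, mul(SSSZ, SZ)))
  [2] S(S(add(SZ, mul(SSSZ, SZ))))
  [3] S(S(S(add(Z, mul(SSSZ, SZ)))))
  [4] S(S(S(mul(SSSZ, SZ))))
  [5] S(S(S(add(SZ, mul(SSZ, SZ)))))
  [6] S(S(S(S(add(Z, mul(SSZ, SZ))))))
  [7] S(S(S(S(mul(SSZ, SZ)))))
  [8] S(S(S(S(add(SZ, mul(SZ, SZ))))))
  [9] S(S(S(S(S(add(Z, mul(SZ, SZ)))))))
  [10] S(S(S(S(S(mul(SZ, SZ))))))
  [11] S(S(S(S(S(add(SZ, mul(Z, SZ)))))))
  [12] S(S(S(S(S(S(add(Z, mul(Z, SZ))))))))
  [13] S(S(S(S(S(S(mul(Z, SZ)))))))
  [14] S^6(Z)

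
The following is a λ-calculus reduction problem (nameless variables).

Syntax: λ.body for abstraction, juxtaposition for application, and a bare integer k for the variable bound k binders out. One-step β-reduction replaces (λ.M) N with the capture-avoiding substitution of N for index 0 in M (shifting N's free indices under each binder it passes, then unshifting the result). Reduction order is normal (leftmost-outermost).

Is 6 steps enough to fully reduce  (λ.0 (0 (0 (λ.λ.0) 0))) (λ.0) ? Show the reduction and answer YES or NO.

Answer: YES — reaches normal form λ.0 in 5 ≤ 6 steps

Derivation:
  start: (λ.0 (0 (0 (λ.λ.0) 0))) (λ.0)
  [1] (λ.0) ((λ.0) ((λ.0) (λ.λ.0) (λ.0)))
  [2] (λ.0) ((λ.0) (λ.λ.0) (λ.0))
  [3] (λ.0) (λ.λ.0) (λ.0)
  [4] (λ.λ.0) (λ.0)
  [5] λ.0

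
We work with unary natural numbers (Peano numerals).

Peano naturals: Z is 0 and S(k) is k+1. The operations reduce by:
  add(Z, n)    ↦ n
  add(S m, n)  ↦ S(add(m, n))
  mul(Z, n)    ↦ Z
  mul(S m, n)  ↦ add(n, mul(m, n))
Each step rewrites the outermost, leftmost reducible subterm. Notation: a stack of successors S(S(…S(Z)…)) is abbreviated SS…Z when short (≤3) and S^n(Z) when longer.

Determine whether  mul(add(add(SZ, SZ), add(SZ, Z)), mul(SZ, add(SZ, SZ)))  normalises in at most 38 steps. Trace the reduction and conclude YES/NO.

  start: mul(add(add(SZ, SZ), add(SZ, Z)), mul(SZ, add(SZ, SZ)))
  step 1: mul(add(S(add(Z, SZ)), add(SZ, Z)), mul(SZ, add(SZ, SZ)))
  step 2: mul(S(add(add(Z, SZ), add(SZ, Z))), mul(SZ, add(SZ, SZ)))
  step 3: add(mul(SZ, add(SZ, SZ)), mul(add(add(Z, SZ), add(SZ, Z)), mul(SZ, add(SZ, SZ))))
  step 4: add(add(add(SZ, SZ), mul(Z, add(SZ, SZ))), mul(add(add(Z, SZ), add(SZ, Z)), mul(SZ, add(SZ, SZ))))
  step 5: add(add(S(add(Z, SZ)), mul(Z, add(SZ, SZ))), mul(add(add(Z, SZ), add(SZ, Z)), mul(SZ, add(SZ, SZ))))
  step 6: add(S(add(add(Z, SZ), mul(Z, add(SZ, SZ)))), mul(add(add(Z, SZ), add(SZ, Z)), mul(SZ, add(SZ, SZ))))
  step 7: S(add(add(add(Z, SZ), mul(Z, add(SZ, SZ))), mul(add(add(Z, SZ), add(SZ, Z)), mul(SZ, add(SZ, SZ)))))
  step 8: S(add(add(SZ, mul(Z, add(SZ, SZ))), mul(add(add(Z, SZ), add(SZ, Z)), mul(SZ, add(SZ, SZ)))))
  step 9: S(add(S(add(Z, mul(Z, add(SZ, SZ)))), mul(add(add(Z, SZ), add(SZ, Z)), mul(SZ, add(SZ, SZ)))))
  step 10: S(S(add(add(Z, mul(Z, add(SZ, SZ))), mul(add(add(Z, SZ), add(SZ, Z)), mul(SZ, add(SZ, SZ))))))
  step 11: S(S(add(mul(Z, add(SZ, SZ)), mul(add(add(Z, SZ), add(SZ, Z)), mul(SZ, add(SZ, SZ))))))
  step 12: S(S(add(Z, mul(add(add(Z, SZ), add(SZ, Z)), mul(SZ, add(SZ, SZ))))))
  step 13: S(S(mul(add(add(Z, SZ), add(SZ, Z)), mul(SZ, add(SZ, SZ)))))
  step 14: S(S(mul(add(SZ, add(SZ, Z)), mul(SZ, add(SZ, SZ)))))
  step 15: S(S(mul(S(add(Z, add(SZ, Z))), mul(SZ, add(SZ, SZ)))))
  step 16: S(S(add(mul(SZ, add(SZ, SZ)), mul(add(Z, add(SZ, Z)), mul(SZ, add(SZ, SZ))))))
  step 17: S(S(add(add(add(SZ, SZ), mul(Z, add(SZ, SZ))), mul(add(Z, add(SZ, Z)), mul(SZ, add(SZ, SZ))))))
  step 18: S(S(add(add(S(add(Z, SZ)), mul(Z, add(SZ, SZ))), mul(add(Z, add(SZ, Z)), mul(SZ, add(SZ, SZ))))))
  step 19: S(S(add(S(add(add(Z, SZ), mul(Z, add(SZ, SZ)))), mul(add(Z, add(SZ, Z)), mul(SZ, add(SZ, SZ))))))
  step 20: S(S(S(add(add(add(Z, SZ), mul(Z, add(SZ, SZ))), mul(add(Z, add(SZ, Z)), mul(SZ, add(SZ, SZ)))))))
  step 21: S(S(S(add(add(SZ, mul(Z, add(SZ, SZ))), mul(add(Z, add(SZ, Z)), mul(SZ, add(SZ, SZ)))))))
  step 22: S(S(S(add(S(add(Z, mul(Z, add(SZ, SZ)))), mul(add(Z, add(SZ, Z)), mul(SZ, add(SZ, SZ)))))))
  step 23: S(S(S(S(add(add(Z, mul(Z, add(SZ, SZ))), mul(add(Z, add(SZ, Z)), mul(SZ, add(SZ, SZ))))))))
  step 24: S(S(S(S(add(mul(Z, add(SZ, SZ)), mul(add(Z, add(SZ, Z)), mul(SZ, add(SZ, SZ))))))))
  step 25: S(S(S(S(add(Z, mul(add(Z, add(SZ, Z)), mul(SZ, add(SZ, SZ))))))))
  step 26: S(S(S(S(mul(add(Z, add(SZ, Z)), mul(SZ, add(SZ, SZ)))))))
  step 27: S(S(S(S(mul(add(SZ, Z), mul(SZ, add(SZ, SZ)))))))
  step 28: S(S(S(S(mul(S(add(Z, Z)), mul(SZ, add(SZ, SZ)))))))
  step 29: S(S(S(S(add(mul(SZ, add(SZ, SZ)), mul(add(Z, Z), mul(SZ, add(SZ, SZ))))))))
  step 30: S(S(S(S(add(add(add(SZ, SZ), mul(Z, add(SZ, SZ))), mul(add(Z, Z), mul(SZ, add(SZ, SZ))))))))
  step 31: S(S(S(S(add(add(S(add(Z, SZ)), mul(Z, add(SZ, SZ))), mul(add(Z, Z), mul(SZ, add(SZ, SZ))))))))
  step 32: S(S(S(S(add(S(add(add(Z, SZ), mul(Z, add(SZ, SZ)))), mul(add(Z, Z), mul(SZ, add(SZ, SZ))))))))
  step 33: S(S(S(S(S(add(add(add(Z, SZ), mul(Z, add(SZ, SZ))), mul(add(Z, Z), mul(SZ, add(SZ, SZ)))))))))
  step 34: S(S(S(S(S(add(add(SZ, mul(Z, add(SZ, SZ))), mul(add(Z, Z), mul(SZ, add(SZ, SZ)))))))))
  step 35: S(S(S(S(S(add(S(add(Z, mul(Z, add(SZ, SZ)))), mul(add(Z, Z), mul(SZ, add(SZ, SZ)))))))))
  step 36: S(S(S(S(S(S(add(add(Z, mul(Z, add(SZ, SZ))), mul(add(Z, Z), mul(SZ, add(SZ, SZ))))))))))
  step 37: S(S(S(S(S(S(add(mul(Z, add(SZ, SZ)), mul(add(Z, Z), mul(SZ, add(SZ, SZ))))))))))
  step 38: S(S(S(S(S(S(add(Z, mul(add(Z, Z), mul(SZ, add(SZ, SZ))))))))))

Answer: NO — after 38 steps the term is S(S(S(S(S(S(add(Z, mul(add(Z, Z), mul(SZ, add(SZ, SZ)))))))))), not yet normal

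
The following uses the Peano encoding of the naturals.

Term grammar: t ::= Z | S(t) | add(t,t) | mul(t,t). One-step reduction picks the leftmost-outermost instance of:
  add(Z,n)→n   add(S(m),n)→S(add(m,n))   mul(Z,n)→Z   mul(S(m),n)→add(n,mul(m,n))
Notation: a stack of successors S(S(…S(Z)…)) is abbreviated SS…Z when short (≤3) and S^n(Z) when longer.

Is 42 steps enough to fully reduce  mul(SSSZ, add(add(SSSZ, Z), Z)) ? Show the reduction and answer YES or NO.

  start: mul(SSSZ, add(add(SSSZ, Z), Z))
  →1  add(add(add(SSSZ, Z), Z), mul(SSZ, add(add(SSSZ, Z), Z)))
  →2  add(add(S(add(SSZ, Z)), Z), mul(SSZ, add(add(SSSZ, Z), Z)))
  →3  add(S(add(add(SSZ, Z), Z)), mul(SSZ, add(add(SSSZ, Z), Z)))
  →4  S(add(add(add(SSZ, Z), Z), mul(SSZ, add(add(SSSZ, Z), Z))))
  →5  S(add(add(S(add(SZ, Z)), Z), mul(SSZ, add(add(SSSZ, Z), Z))))
  →6  S(add(S(add(add(SZ, Z), Z)), mul(SSZ, add(add(SSSZ, Z), Z))))
  →7  S(S(add(add(add(SZ, Z), Z), mul(SSZ, add(add(SSSZ, Z), Z)))))
  →8  S(S(add(add(S(add(Z, Z)), Z), mul(SSZ, add(add(SSSZ, Z), Z)))))
  →9  S(S(add(S(add(add(Z, Z), Z)), mul(SSZ, add(add(SSSZ, Z), Z)))))
  →10  S(S(S(add(add(add(Z, Z), Z), mul(SSZ, add(add(SSSZ, Z), Z))))))
  →11  S(S(S(add(add(Z, Z), mul(SSZ, add(add(SSSZ, Z), Z))))))
  →12  S(S(S(add(Z, mul(SSZ, add(add(SSSZ, Z), Z))))))
  →13  S(S(S(mul(SSZ, add(add(SSSZ, Z), Z)))))
  →14  S(S(S(add(add(add(SSSZ, Z), Z), mul(SZ, add(add(SSSZ, Z), Z))))))
  →15  S(S(S(add(add(S(add(SSZ, Z)), Z), mul(SZ, add(add(SSSZ, Z), Z))))))
  →16  S(S(S(add(S(add(add(SSZ, Z), Z)), mul(SZ, add(add(SSSZ, Z), Z))))))
  →17  S(S(S(S(add(add(add(SSZ, Z), Z), mul(SZ, add(add(SSSZ, Z), Z)))))))
  →18  S(S(S(S(add(add(S(add(SZ, Z)), Z), mul(SZ, add(add(SSSZ, Z), Z)))))))
  →19  S(S(S(S(add(S(add(add(SZ, Z), Z)), mul(SZ, add(add(SSSZ, Z), Z)))))))
  →20  S(S(S(S(S(add(add(add(SZ, Z), Z), mul(SZ, add(add(SSSZ, Z), Z))))))))
  →21  S(S(S(S(S(add(add(S(add(Z, Z)), Z), mul(SZ, add(add(SSSZ, Z), Z))))))))
  →22  S(S(S(S(S(add(S(add(add(Z, Z), Z)), mul(SZ, add(add(SSSZ, Z), Z))))))))
  →23  S(S(S(S(S(S(add(add(add(Z, Z), Z), mul(SZ, add(add(SSSZ, Z), Z)))))))))
  →24  S(S(S(S(S(S(add(add(Z, Z), mul(SZ, add(add(SSSZ, Z), Z)))))))))
  →25  S(S(S(S(S(S(add(Z, mul(SZ, add(add(SSSZ, Z), Z)))))))))
  →26  S(S(S(S(S(S(mul(SZ, add(add(SSSZ, Z), Z))))))))
  →27  S(S(S(S(S(S(add(add(add(SSSZ, Z), Z), mul(Z, add(add(SSSZ, Z), Z)))))))))
  →28  S(S(S(S(S(S(add(add(S(add(SSZ, Z)), Z), mul(Z, add(add(SSSZ, Z), Z)))))))))
  →29  S(S(S(S(S(S(add(S(add(add(SSZ, Z), Z)), mul(Z, add(add(SSSZ, Z), Z)))))))))
  →30  S(S(S(S(S(S(S(add(add(add(SSZ, Z), Z), mul(Z, add(add(SSSZ, Z), Z))))))))))
  →31  S(S(S(S(S(S(S(add(add(S(add(SZ, Z)), Z), mul(Z, add(add(SSSZ, Z), Z))))))))))
  →32  S(S(S(S(S(S(S(add(S(add(add(SZ, Z), Z)), mul(Z, add(add(SSSZ, Z), Z))))))))))
  →33  S(S(S(S(S(S(S(S(add(add(add(SZ, Z), Z), mul(Z, add(add(SSSZ, Z), Z)))))))))))
  →34  S(S(S(S(S(S(S(S(add(add(S(add(Z, Z)), Z), mul(Z, add(add(SSSZ, Z), Z)))))))))))
  →35  S(S(S(S(S(S(S(S(add(S(add(add(Z, Z), Z)), mul(Z, add(add(SSSZ, Z), Z)))))))))))
  →36  S(S(S(S(S(S(S(S(S(add(add(add(Z, Z), Z), mul(Z, add(add(SSSZ, Z), Z))))))))))))
  →37  S(S(S(S(S(S(S(S(S(add(add(Z, Z), mul(Z, add(add(SSSZ, Z), Z))))))))))))
  →38  S(S(S(S(S(S(S(S(S(add(Z, mul(Z, add(add(SSSZ, Z), Z))))))))))))
  →39  S(S(S(S(S(S(S(S(S(mul(Z, add(add(SSSZ, Z), Z)))))))))))
  →40  S^9(Z)

Answer: YES — reaches normal form S^9(Z) in 40 ≤ 42 steps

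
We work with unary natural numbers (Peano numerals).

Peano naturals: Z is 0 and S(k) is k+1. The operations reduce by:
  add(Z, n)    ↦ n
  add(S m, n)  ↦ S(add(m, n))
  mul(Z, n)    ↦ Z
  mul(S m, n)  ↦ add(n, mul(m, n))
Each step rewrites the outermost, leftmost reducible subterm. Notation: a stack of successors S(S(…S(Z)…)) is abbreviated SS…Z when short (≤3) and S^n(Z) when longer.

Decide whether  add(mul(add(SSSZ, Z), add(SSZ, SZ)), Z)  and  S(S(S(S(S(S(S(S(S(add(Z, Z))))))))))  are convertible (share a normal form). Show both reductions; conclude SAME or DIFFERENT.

Answer: SAME — A ⇓ S^9(Z), B ⇓ S^9(Z)

Working:
Term A:
  start: add(mul(add(SSSZ, Z), add(SSZ, SZ)), Z)
  [1] add(mul(S(add(SSZ, Z)), add(SSZ, SZ)), Z)
  [2] add(add(add(SSZ, SZ), mul(add(SSZ, Z), add(SSZ, SZ))), Z)
  [3] add(add(S(add(SZ, SZ)), mul(add(SSZ, Z), add(SSZ, SZ))), Z)
  [4] add(S(add(add(SZ, SZ), mul(add(SSZ, Z), add(SSZ, SZ)))), Z)
  [5] S(add(add(add(SZ, SZ), mul(add(SSZ, Z), add(SSZ, SZ))), Z))
  [6] S(add(add(S(add(Z, SZ)), mul(add(SSZ, Z), add(SSZ, SZ))), Z))
  [7] S(add(S(add(add(Z, SZ), mul(add(SSZ, Z), add(SSZ, SZ)))), Z))
  [8] S(S(add(add(add(Z, SZ), mul(add(SSZ, Z), add(SSZ, SZ))), Z)))
  [9] S(S(add(add(SZ, mul(add(SSZ, Z), add(SSZ, SZ))), Z)))
  [10] S(S(add(S(add(Z, mul(add(SSZ, Z), add(SSZ, SZ)))), Z)))
  [11] S(S(S(add(add(Z, mul(add(SSZ, Z), add(SSZ, SZ))), Z))))
  [12] S(S(S(add(mul(add(SSZ, Z), add(SSZ, SZ)), Z))))
  [13] S(S(S(add(mul(S(add(SZ, Z)), add(SSZ, SZ)), Z))))
  [14] S(S(S(add(add(add(SSZ, SZ), mul(add(SZ, Z), add(SSZ, SZ))), Z))))
  [15] S(S(S(add(add(S(add(SZ, SZ)), mul(add(SZ, Z), add(SSZ, SZ))), Z))))
  [16] S(S(S(add(S(add(add(SZ, SZ), mul(add(SZ, Z), add(SSZ, SZ)))), Z))))
  [17] S(S(S(S(add(add(add(SZ, SZ), mul(add(SZ, Z), add(SSZ, SZ))), Z)))))
  [18] S(S(S(S(add(add(S(add(Z, SZ)), mul(add(SZ, Z), add(SSZ, SZ))), Z)))))
  [19] S(S(S(S(add(S(add(add(Z, SZ), mul(add(SZ, Z), add(SSZ, SZ)))), Z)))))
  [20] S(S(S(S(S(add(add(add(Z, SZ), mul(add(SZ, Z), add(SSZ, SZ))), Z))))))
  [21] S(S(S(S(S(add(add(SZ, mul(add(SZ, Z), add(SSZ, SZ))), Z))))))
  [22] S(S(S(S(S(add(S(add(Z, mul(add(SZ, Z), add(SSZ, SZ)))), Z))))))
  [23] S(S(S(S(S(S(add(add(Z, mul(add(SZ, Z), add(SSZ, SZ))), Z)))))))
  [24] S(S(S(S(S(S(add(mul(add(SZ, Z), add(SSZ, SZ)), Z)))))))
  [25] S(S(S(S(S(S(add(mul(S(add(Z, Z)), add(SSZ, SZ)), Z)))))))
  [26] S(S(S(S(S(S(add(add(add(SSZ, SZ), mul(add(Z, Z), add(SSZ, SZ))), Z)))))))
  [27] S(S(S(S(S(S(add(add(S(add(SZ, SZ)), mul(add(Z, Z), add(SSZ, SZ))), Z)))))))
  [28] S(S(S(S(S(S(add(S(add(add(SZ, SZ), mul(add(Z, Z), add(SSZ, SZ)))), Z)))))))
  [29] S(S(S(S(S(S(S(add(add(add(SZ, SZ), mul(add(Z, Z), add(SSZ, SZ))), Z))))))))
  [30] S(S(S(S(S(S(S(add(add(S(add(Z, SZ)), mul(add(Z, Z), add(SSZ, SZ))), Z))))))))
  [31] S(S(S(S(S(S(S(add(S(add(add(Z, SZ), mul(add(Z, Z), add(SSZ, SZ)))), Z))))))))
  [32] S(S(S(S(S(S(S(S(add(add(add(Z, SZ), mul(add(Z, Z), add(SSZ, SZ))), Z)))))))))
  [33] S(S(S(S(S(S(S(S(add(add(SZ, mul(add(Z, Z), add(SSZ, SZ))), Z)))))))))
  [34] S(S(S(S(S(S(S(S(add(S(add(Z, mul(add(Z, Z), add(SSZ, SZ)))), Z)))))))))
  [35] S(S(S(S(S(S(S(S(S(add(add(Z, mul(add(Z, Z), add(SSZ, SZ))), Z))))))))))
  [36] S(S(S(S(S(S(S(S(S(add(mul(add(Z, Z), add(SSZ, SZ)), Z))))))))))
  [37] S(S(S(S(S(S(S(S(S(add(mul(Z, add(SSZ, SZ)), Z))))))))))
  [38] S(S(S(S(S(S(S(S(S(add(Z, Z))))))))))
  [39] S^9(Z)

Term B:
  start: S(S(S(S(S(S(S(S(S(add(Z, Z))))))))))
  [1] S^9(Z)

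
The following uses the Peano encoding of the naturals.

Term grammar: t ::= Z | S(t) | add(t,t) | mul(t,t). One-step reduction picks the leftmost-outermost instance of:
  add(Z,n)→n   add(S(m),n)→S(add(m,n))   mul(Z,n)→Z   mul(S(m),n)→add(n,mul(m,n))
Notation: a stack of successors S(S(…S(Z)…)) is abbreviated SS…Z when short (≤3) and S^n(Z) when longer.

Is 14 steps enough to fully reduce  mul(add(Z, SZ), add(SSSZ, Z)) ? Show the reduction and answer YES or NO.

Answer: YES — reaches normal form SSSZ in 11 ≤ 14 steps

Derivation:
  start: mul(add(Z, SZ), add(SSSZ, Z))
  →1  mul(SZ, add(SSSZ, Z))
  →2  add(add(SSSZ, Z), mul(Z, add(SSSZ, Z)))
  →3  add(S(add(SSZ, Z)), mul(Z, add(SSSZ, Z)))
  →4  S(add(add(SSZ, Z), mul(Z, add(SSSZ, Z))))
  →5  S(add(S(add(SZ, Z)), mul(Z, add(SSSZ, Z))))
  →6  S(S(add(add(SZ, Z), mul(Z, add(SSSZ, Z)))))
  →7  S(S(add(S(add(Z, Z)), mul(Z, add(SSSZ, Z)))))
  →8  S(S(S(add(add(Z, Z), mul(Z, add(SSSZ, Z))))))
  →9  S(S(S(add(Z, mul(Z, add(SSSZ, Z))))))
  →10  S(S(S(mul(Z, add(SSSZ, Z)))))
  →11  SSSZ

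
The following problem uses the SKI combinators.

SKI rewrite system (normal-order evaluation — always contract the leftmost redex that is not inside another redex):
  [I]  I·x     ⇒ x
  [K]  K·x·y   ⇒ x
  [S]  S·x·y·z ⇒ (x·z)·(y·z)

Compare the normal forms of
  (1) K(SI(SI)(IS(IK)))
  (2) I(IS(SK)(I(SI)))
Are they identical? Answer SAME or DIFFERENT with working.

Answer: DIFFERENT — A ⇓ K(SK(SI(SK))), B ⇓ S(SK)(SI)

Reduction:
Term A:
  start: K(SI(SI)(IS(IK)))
  [1] K(I(IS(IK))(SI(IS(IK))))
  [2] K(IS(IK)(SI(IS(IK))))
  [3] K(S(IK)(SI(IS(IK))))
  [4] K(SK(SI(IS(IK))))
  [5] K(SK(SI(S(IK))))
  [6] K(SK(SI(SK)))

Term B:
  start: I(IS(SK)(I(SI)))
  [1] IS(SK)(I(SI))
  [2] S(SK)(I(SI))
  [3] S(SK)(SI)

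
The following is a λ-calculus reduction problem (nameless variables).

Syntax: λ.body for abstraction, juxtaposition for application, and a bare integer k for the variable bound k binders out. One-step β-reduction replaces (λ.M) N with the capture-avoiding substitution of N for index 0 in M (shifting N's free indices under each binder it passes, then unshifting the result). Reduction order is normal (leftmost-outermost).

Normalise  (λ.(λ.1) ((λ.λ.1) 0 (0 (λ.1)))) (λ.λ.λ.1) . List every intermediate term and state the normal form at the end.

Answer: normal form = λ.λ.λ.1  (in 2 steps)

Working:
  start: (λ.(λ.1) ((λ.λ.1) 0 (0 (λ.1)))) (λ.λ.λ.1)
  →1  (λ.λ.λ.λ.1) ((λ.λ.1) (λ.λ.λ.1) ((λ.λ.λ.1) (λ.λ.λ.λ.1)))
  →2  λ.λ.λ.1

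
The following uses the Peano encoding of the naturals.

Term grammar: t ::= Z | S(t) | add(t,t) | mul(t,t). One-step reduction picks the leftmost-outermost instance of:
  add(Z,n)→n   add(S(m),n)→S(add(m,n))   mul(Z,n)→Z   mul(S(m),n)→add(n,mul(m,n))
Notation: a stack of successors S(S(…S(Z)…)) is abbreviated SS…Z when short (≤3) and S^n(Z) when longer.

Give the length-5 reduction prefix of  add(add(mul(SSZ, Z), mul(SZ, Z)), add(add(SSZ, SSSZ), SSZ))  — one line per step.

  start: add(add(mul(SSZ, Z), mul(SZ, Z)), add(add(SSZ, SSSZ), SSZ))
  →1  add(add(add(Z, mul(SZ, Z)), mul(SZ, Z)), add(add(SSZ, SSSZ), SSZ))
  →2  add(add(mul(SZ, Z), mul(SZ, Z)), add(add(SSZ, SSSZ), SSZ))
  →3  add(add(add(Z, mul(Z, Z)), mul(SZ, Z)), add(add(SSZ, SSSZ), SSZ))
  →4  add(add(mul(Z, Z), mul(SZ, Z)), add(add(SSZ, SSSZ), SSZ))
  →5  add(add(Z, mul(SZ, Z)), add(add(SSZ, SSSZ), SSZ))

Answer: after 5 steps: add(add(Z, mul(SZ, Z)), add(add(SSZ, SSSZ), SSZ))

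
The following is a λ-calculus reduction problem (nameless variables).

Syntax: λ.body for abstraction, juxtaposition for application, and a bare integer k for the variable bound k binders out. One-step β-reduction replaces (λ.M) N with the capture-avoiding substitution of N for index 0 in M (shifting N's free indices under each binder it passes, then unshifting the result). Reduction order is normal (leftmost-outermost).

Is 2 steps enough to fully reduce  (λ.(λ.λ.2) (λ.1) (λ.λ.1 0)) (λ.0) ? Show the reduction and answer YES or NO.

  start: (λ.(λ.λ.2) (λ.1) (λ.λ.1 0)) (λ.0)
  step 1: (λ.λ.λ.0) (λ.λ.0) (λ.λ.1 0)
  step 2: (λ.λ.0) (λ.λ.1 0)

Answer: NO — after 2 steps the term is (λ.λ.0) (λ.λ.1 0), not yet normal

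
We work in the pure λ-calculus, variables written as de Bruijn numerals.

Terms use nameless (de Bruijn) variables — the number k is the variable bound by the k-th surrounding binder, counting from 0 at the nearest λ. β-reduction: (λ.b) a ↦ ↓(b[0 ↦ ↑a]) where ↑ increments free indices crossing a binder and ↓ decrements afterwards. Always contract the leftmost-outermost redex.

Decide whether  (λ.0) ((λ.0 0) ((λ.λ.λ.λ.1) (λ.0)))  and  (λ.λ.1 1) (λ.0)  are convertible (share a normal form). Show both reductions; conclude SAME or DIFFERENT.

Term A:
  start: (λ.0) ((λ.0 0) ((λ.λ.λ.λ.1) (λ.0)))
  [1] (λ.0 0) ((λ.λ.λ.λ.1) (λ.0))
  [2] (λ.λ.λ.λ.1) (λ.0) ((λ.λ.λ.λ.1) (λ.0))
  [3] (λ.λ.λ.1) ((λ.λ.λ.λ.1) (λ.0))
  [4] λ.λ.1

Term B:
  start: (λ.λ.1 1) (λ.0)
  [1] λ.(λ.0) (λ.0)
  [2] λ.λ.0

Answer: DIFFERENT — A ⇓ λ.λ.1, B ⇓ λ.λ.0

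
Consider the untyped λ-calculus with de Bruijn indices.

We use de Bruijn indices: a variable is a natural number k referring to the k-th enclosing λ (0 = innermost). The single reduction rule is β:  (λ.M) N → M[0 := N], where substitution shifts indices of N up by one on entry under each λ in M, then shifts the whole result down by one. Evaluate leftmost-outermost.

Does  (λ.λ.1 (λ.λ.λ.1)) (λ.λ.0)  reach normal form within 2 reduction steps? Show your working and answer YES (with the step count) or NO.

  start: (λ.λ.1 (λ.λ.λ.1)) (λ.λ.0)
  →1  λ.(λ.λ.0) (λ.λ.λ.1)
  →2  λ.λ.0

Answer: YES — reaches normal form λ.λ.0 in 2 ≤ 2 steps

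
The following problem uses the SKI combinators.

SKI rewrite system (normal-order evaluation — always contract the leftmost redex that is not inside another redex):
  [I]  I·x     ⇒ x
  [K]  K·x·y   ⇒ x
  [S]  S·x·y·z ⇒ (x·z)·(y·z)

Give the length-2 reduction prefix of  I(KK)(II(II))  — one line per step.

Answer: after 2 steps: K

Working:
  start: I(KK)(II(II))
  step 1: KK(II(II))
  step 2: K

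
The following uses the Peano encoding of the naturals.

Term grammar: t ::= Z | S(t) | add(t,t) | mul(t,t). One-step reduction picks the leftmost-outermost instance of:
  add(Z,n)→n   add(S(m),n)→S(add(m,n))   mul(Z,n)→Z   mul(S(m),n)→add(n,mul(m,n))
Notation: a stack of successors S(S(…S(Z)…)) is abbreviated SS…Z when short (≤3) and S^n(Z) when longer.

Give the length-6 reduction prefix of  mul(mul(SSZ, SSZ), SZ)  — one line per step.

Answer: after 6 steps: S(mul(S(add(Z, mul(SZ, SSZ))), SZ))

Reduction:
  start: mul(mul(SSZ, SSZ), SZ)
  [1] mul(add(SSZ, mul(SZ, SSZ)), SZ)
  [2] mul(S(add(SZ, mul(SZ, SSZ))), SZ)
  [3] add(SZ, mul(add(SZ, mul(SZ, SSZ)), SZ))
  [4] S(add(Z, mul(add(SZ, mul(SZ, SSZ)), SZ)))
  [5] S(mul(add(SZ, mul(SZ, SSZ)), SZ))
  [6] S(mul(S(add(Z, mul(SZ, SSZ))), SZ))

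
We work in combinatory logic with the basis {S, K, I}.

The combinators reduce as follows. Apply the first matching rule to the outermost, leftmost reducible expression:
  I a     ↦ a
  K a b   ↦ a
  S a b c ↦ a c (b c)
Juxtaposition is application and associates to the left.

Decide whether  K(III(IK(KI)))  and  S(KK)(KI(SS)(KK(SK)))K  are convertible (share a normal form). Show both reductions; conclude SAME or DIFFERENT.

Term A:
  start: K(III(IK(KI)))
  →1  K(II(IK(KI)))
  →2  K(I(IK(KI)))
  →3  K(IK(KI))
  →4  K(K(KI))

Term B:
  start: S(KK)(KI(SS)(KK(SK)))K
  →1  KKK(KI(SS)(KK(SK))K)
  →2  K(KI(SS)(KK(SK))K)
  →3  K(I(KK(SK))K)
  →4  K(KK(SK)K)
  →5  K(KK)

Answer: DIFFERENT — A ⇓ K(K(KI)), B ⇓ K(KK)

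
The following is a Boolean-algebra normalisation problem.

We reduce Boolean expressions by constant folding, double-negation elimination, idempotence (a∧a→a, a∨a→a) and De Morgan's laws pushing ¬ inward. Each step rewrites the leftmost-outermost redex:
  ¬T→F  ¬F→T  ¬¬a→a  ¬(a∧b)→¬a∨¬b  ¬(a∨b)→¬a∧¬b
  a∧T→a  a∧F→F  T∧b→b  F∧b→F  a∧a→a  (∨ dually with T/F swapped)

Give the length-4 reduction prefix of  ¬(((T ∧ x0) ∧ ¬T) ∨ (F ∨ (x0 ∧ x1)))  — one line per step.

  start: ¬(((T ∧ x0) ∧ ¬T) ∨ (F ∨ (x0 ∧ x1)))
  [1] ¬((T ∧ x0) ∧ ¬T) ∧ ¬(F ∨ (x0 ∧ x1))
  [2] (¬(T ∧ x0) ∨ ¬¬T) ∧ ¬(F ∨ (x0 ∧ x1))
  [3] ((¬T ∨ ¬x0) ∨ ¬¬T) ∧ ¬(F ∨ (x0 ∧ x1))
  [4] ((F ∨ ¬x0) ∨ ¬¬T) ∧ ¬(F ∨ (x0 ∧ x1))

Answer: after 4 steps: ((F ∨ ¬x0) ∨ ¬¬T) ∧ ¬(F ∨ (x0 ∧ x1))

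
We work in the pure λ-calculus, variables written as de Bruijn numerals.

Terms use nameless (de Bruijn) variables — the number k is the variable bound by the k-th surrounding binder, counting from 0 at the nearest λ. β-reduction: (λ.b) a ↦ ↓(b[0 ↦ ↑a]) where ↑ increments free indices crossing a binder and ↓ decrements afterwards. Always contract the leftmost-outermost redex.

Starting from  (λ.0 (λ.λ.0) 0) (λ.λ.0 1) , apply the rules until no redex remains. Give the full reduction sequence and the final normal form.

Answer: normal form = λ.0 (λ.λ.0)  (in 4 steps)

Working:
  start: (λ.0 (λ.λ.0) 0) (λ.λ.0 1)
  [1] (λ.λ.0 1) (λ.λ.0) (λ.λ.0 1)
  [2] (λ.0 (λ.λ.0)) (λ.λ.0 1)
  [3] (λ.λ.0 1) (λ.λ.0)
  [4] λ.0 (λ.λ.0)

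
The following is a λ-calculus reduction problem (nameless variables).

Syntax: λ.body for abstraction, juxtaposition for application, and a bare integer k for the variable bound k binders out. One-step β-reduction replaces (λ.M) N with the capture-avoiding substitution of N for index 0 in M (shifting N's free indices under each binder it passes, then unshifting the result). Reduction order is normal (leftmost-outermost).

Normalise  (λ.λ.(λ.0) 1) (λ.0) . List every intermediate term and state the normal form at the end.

  start: (λ.λ.(λ.0) 1) (λ.0)
  →1  λ.(λ.0) (λ.0)
  →2  λ.λ.0

Answer: normal form = λ.λ.0  (in 2 steps)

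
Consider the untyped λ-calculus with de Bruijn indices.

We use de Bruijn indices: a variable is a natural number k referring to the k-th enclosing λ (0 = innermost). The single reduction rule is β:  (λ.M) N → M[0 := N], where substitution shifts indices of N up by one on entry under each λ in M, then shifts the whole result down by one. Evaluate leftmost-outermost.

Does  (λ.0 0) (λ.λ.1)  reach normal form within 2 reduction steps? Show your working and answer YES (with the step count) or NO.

Answer: YES — reaches normal form λ.λ.λ.1 in 2 ≤ 2 steps

Working:
  start: (λ.0 0) (λ.λ.1)
  →1  (λ.λ.1) (λ.λ.1)
  →2  λ.λ.λ.1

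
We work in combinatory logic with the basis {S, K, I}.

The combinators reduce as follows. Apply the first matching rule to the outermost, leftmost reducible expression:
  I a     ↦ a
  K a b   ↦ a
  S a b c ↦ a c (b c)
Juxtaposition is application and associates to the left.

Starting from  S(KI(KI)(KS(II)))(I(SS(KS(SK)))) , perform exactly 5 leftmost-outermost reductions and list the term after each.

  start: S(KI(KI)(KS(II)))(I(SS(KS(SK))))
  [1] S(I(KS(II)))(I(SS(KS(SK))))
  [2] S(KS(II))(I(SS(KS(SK))))
  [3] SS(I(SS(KS(SK))))
  [4] SS(SS(KS(SK)))
  [5] SS(SSS)

Answer: after 5 steps: SS(SSS)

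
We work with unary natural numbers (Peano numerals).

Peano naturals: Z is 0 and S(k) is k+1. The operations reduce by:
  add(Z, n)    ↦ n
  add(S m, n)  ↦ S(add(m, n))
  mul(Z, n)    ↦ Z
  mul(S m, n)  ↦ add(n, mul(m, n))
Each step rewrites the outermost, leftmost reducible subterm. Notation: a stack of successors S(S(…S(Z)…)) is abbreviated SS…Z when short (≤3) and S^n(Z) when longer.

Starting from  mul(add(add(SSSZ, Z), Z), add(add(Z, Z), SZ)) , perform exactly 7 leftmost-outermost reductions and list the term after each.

  start: mul(add(add(SSSZ, Z), Z), add(add(Z, Z), SZ))
  →1  mul(add(S(add(SSZ, Z)), Z), add(add(Z, Z), SZ))
  →2  mul(S(add(add(SSZ, Z), Z)), add(add(Z, Z), SZ))
  →3  add(add(add(Z, Z), SZ), mul(add(add(SSZ, Z), Z), add(add(Z, Z), SZ)))
  →4  add(add(Z, SZ), mul(add(add(SSZ, Z), Z), add(add(Z, Z), SZ)))
  →5  add(SZ, mul(add(add(SSZ, Z), Z), add(add(Z, Z), SZ)))
  →6  S(add(Z, mul(add(add(SSZ, Z), Z), add(add(Z, Z), SZ))))
  →7  S(mul(add(add(SSZ, Z), Z), add(add(Z, Z), SZ)))

Answer: after 7 steps: S(mul(add(add(SSZ, Z), Z), add(add(Z, Z), SZ)))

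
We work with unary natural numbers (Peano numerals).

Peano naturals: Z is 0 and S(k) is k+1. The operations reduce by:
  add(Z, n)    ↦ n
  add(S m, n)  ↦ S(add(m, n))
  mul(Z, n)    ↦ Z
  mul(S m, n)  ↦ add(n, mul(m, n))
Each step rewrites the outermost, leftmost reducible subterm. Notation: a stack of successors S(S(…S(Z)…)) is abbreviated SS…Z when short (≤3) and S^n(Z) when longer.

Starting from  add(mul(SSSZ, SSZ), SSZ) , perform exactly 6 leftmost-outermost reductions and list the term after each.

Answer: after 6 steps: S(S(add(mul(SSZ, SSZ), SSZ)))

Working:
  start: add(mul(SSSZ, SSZ), SSZ)
  →1  add(add(SSZ, mul(SSZ, SSZ)), SSZ)
  →2  add(S(add(SZ, mul(SSZ, SSZ))), SSZ)
  →3  S(add(add(SZ, mul(SSZ, SSZ)), SSZ))
  →4  S(add(S(add(Z, mul(SSZ, SSZ))), SSZ))
  →5  S(S(add(add(Z, mul(SSZ, SSZ)), SSZ)))
  →6  S(S(add(mul(SSZ, SSZ), SSZ)))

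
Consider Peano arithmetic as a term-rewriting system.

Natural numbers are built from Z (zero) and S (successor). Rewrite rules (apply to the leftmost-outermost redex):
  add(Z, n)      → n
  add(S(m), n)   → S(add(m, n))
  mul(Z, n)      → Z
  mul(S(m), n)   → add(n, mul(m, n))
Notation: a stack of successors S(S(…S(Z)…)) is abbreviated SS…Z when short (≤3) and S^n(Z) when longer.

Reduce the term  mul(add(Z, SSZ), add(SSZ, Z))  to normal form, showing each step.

Answer: normal form = S^4(Z)  (in 16 steps)

Reduction:
  start: mul(add(Z, SSZ), add(SSZ, Z))
  step 1: mul(SSZ, add(SSZ, Z))
  step 2: add(add(SSZ, Z), mul(SZ, add(SSZ, Z)))
  step 3: add(S(add(SZ, Z)), mul(SZ, add(SSZ, Z)))
  step 4: S(add(add(SZ, Z), mul(SZ, add(SSZ, Z))))
  step 5: S(add(S(add(Z, Z)), mul(SZ, add(SSZ, Z))))
  step 6: S(S(add(add(Z, Z), mul(SZ, add(SSZ, Z)))))
  step 7: S(S(add(Z, mul(SZ, add(SSZ, Z)))))
  step 8: S(S(mul(SZ, add(SSZ, Z))))
  step 9: S(S(add(add(SSZ, Z), mul(Z, add(SSZ, Z)))))
  step 10: S(S(add(S(add(SZ, Z)), mul(Z, add(SSZ, Z)))))
  step 11: S(S(S(add(add(SZ, Z), mul(Z, add(SSZ, Z))))))
  step 12: S(S(S(add(S(add(Z, Z)), mul(Z, add(SSZ, Z))))))
  step 13: S(S(S(S(add(add(Z, Z), mul(Z, add(SSZ, Z)))))))
  step 14: S(S(S(S(add(Z, mul(Z, add(SSZ, Z)))))))
  step 15: S(S(S(S(mul(Z, add(SSZ, Z))))))
  step 16: S^4(Z)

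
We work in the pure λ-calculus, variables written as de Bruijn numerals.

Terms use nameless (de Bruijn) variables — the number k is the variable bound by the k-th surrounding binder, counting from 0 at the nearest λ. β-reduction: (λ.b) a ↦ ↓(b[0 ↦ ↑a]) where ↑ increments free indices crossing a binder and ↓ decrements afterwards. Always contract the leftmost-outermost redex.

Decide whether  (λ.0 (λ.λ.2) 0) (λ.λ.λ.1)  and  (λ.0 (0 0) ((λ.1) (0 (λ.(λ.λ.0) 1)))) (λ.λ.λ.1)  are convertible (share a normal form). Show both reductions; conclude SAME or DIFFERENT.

Answer: SAME — A ⇓ λ.λ.λ.λ.1, B ⇓ λ.λ.λ.λ.1

Derivation:
Term A:
  start: (λ.0 (λ.λ.2) 0) (λ.λ.λ.1)
  step 1: (λ.λ.λ.1) (λ.λ.λ.λ.λ.1) (λ.λ.λ.1)
  step 2: (λ.λ.1) (λ.λ.λ.1)
  step 3: λ.λ.λ.λ.1

Term B:
  start: (λ.0 (0 0) ((λ.1) (0 (λ.(λ.λ.0) 1)))) (λ.λ.λ.1)
  step 1: (λ.λ.λ.1) ((λ.λ.λ.1) (λ.λ.λ.1)) ((λ.λ.λ.λ.1) ((λ.λ.λ.1) (λ.(λ.λ.0) (λ.λ.λ.1))))
  step 2: (λ.λ.1) ((λ.λ.λ.λ.1) ((λ.λ.λ.1) (λ.(λ.λ.0) (λ.λ.λ.1))))
  step 3: λ.(λ.λ.λ.λ.1) ((λ.λ.λ.1) (λ.(λ.λ.0) (λ.λ.λ.1)))
  step 4: λ.λ.λ.λ.1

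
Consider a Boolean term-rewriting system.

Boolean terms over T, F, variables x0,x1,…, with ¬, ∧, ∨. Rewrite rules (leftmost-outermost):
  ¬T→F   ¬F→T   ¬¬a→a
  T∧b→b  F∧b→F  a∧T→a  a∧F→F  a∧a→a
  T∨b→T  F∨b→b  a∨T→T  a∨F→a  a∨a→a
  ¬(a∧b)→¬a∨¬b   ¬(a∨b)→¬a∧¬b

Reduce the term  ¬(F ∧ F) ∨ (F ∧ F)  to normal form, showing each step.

Answer: normal form = T  (in 4 steps)

Working:
  start: ¬(F ∧ F) ∨ (F ∧ F)
  [1] (¬F ∨ ¬F) ∨ (F ∧ F)
  [2] ¬F ∨ (F ∧ F)
  [3] T ∨ (F ∧ F)
  [4] T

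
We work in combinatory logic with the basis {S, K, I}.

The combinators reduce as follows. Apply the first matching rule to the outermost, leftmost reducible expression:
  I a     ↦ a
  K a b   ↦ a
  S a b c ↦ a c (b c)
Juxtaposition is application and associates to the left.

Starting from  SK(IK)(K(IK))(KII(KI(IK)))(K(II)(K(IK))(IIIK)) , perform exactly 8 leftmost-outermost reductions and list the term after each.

Answer: after 8 steps: K(IIK)

Reduction:
  start: SK(IK)(K(IK))(KII(KI(IK)))(K(II)(K(IK))(IIIK))
  step 1: K(K(IK))(IK(K(IK)))(KII(KI(IK)))(K(II)(K(IK))(IIIK))
  step 2: K(IK)(KII(KI(IK)))(K(II)(K(IK))(IIIK))
  step 3: IK(K(II)(K(IK))(IIIK))
  step 4: K(K(II)(K(IK))(IIIK))
  step 5: K(II(IIIK))
  step 6: K(I(IIIK))
  step 7: K(IIIK)
  step 8: K(IIK)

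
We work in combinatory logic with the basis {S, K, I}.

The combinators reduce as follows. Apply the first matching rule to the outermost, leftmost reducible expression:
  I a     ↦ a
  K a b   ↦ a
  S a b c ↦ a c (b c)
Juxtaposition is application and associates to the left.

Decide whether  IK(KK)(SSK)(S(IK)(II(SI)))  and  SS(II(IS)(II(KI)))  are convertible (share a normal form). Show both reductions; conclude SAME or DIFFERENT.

Answer: DIFFERENT — A ⇓ K, B ⇓ SS(S(KI))

Working:
Term A:
  start: IK(KK)(SSK)(S(IK)(II(SI)))
  →1  K(KK)(SSK)(S(IK)(II(SI)))
  →2  KK(S(IK)(II(SI)))
  →3  K

Term B:
  start: SS(II(IS)(II(KI)))
  →1  SS(I(IS)(II(KI)))
  →2  SS(IS(II(KI)))
  →3  SS(S(II(KI)))
  →4  SS(S(I(KI)))
  →5  SS(S(KI))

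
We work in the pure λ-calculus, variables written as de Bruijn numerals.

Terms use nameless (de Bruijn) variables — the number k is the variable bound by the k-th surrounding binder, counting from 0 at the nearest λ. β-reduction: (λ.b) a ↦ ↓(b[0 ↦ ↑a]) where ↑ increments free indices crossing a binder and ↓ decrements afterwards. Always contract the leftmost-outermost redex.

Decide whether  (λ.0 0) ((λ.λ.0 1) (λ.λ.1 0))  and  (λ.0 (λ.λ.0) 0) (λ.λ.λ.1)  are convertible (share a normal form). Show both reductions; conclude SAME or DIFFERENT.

Answer: DIFFERENT — A ⇓ λ.λ.1 0, B ⇓ λ.λ.λ.λ.1

Derivation:
Term A:
  start: (λ.0 0) ((λ.λ.0 1) (λ.λ.1 0))
  step 1: (λ.λ.0 1) (λ.λ.1 0) ((λ.λ.0 1) (λ.λ.1 0))
  step 2: (λ.0 (λ.λ.1 0)) ((λ.λ.0 1) (λ.λ.1 0))
  step 3: (λ.λ.0 1) (λ.λ.1 0) (λ.λ.1 0)
  step 4: (λ.0 (λ.λ.1 0)) (λ.λ.1 0)
  step 5: (λ.λ.1 0) (λ.λ.1 0)
  step 6: λ.(λ.λ.1 0) 0
  step 7: λ.λ.1 0

Term B:
  start: (λ.0 (λ.λ.0) 0) (λ.λ.λ.1)
  step 1: (λ.λ.λ.1) (λ.λ.0) (λ.λ.λ.1)
  step 2: (λ.λ.1) (λ.λ.λ.1)
  step 3: λ.λ.λ.λ.1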